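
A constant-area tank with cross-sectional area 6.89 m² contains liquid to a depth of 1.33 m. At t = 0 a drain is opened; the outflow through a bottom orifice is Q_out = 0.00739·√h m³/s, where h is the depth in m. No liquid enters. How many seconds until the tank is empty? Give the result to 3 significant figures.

2150 s

A dh/dt = −Q_out = −0.00739 √h.
Separate and integrate: 2(√h − √h₀) = −(0.00739/A) t.
Set h = 0: 2√h₀ = (0.00739/A) t_empty ⇒ t_empty = 2A√h₀/0.00739.
t_empty = 2·6.89·√1.33/0.00739 = 13.780·1.1533/0.00739 = 2150.5 s.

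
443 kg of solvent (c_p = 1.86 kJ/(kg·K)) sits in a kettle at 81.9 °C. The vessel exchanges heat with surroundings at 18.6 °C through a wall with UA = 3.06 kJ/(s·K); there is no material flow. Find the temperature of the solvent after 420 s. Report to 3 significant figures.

M c_p dT/dt = −UA(T − T_amb).
dT/dt = (T_ss − T)/τ with T_ss = T_amb = 18.600 °C, τ = M c_p/UA = 443·1.86/3.06 = 269.27 s.
This is linear first-order; T(t) = T_ss + (T₀ − T_ss) e^(−t/τ).
T(420) = 18.600 + (63.300)·0.21019 = 31.905 °C.

31.9 °C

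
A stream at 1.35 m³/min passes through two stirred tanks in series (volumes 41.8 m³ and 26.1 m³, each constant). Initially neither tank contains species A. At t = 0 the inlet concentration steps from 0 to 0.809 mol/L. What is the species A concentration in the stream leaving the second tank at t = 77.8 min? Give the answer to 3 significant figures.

0.658 mol/L

Time constants: τᵢ = Vᵢ/Q for each well-mixed tank.
τ₁ = 41.8/1.35 = 30.963 min; τ₂ = 26.1/1.35 = 19.333 min.
Tank 1: C₁ = C_in(1 − e^(−t/τ₁)). Tank 2 (τ₁ ≠ τ₂): C₂ = C_in[1 − (τ₁ e^(−t/τ₁) − τ₂ e^(−t/τ₂))/(τ₁ − τ₂)].
At t = 77.8: e^(−t/τ₁) = 0.081051, e^(−t/τ₂) = 0.017879.
C₂ = 0.809·[1 − (30.963·0.081051 − 19.333·0.017879)/(11.630)] = 0.809·0.81393 = 0.65847 mol/L.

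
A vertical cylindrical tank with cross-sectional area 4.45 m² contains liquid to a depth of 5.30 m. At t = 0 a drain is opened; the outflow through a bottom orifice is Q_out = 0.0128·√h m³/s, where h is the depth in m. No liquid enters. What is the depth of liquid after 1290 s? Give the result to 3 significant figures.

Volume balance on the tank: A dh/dt = −0.0128 √h.
Separate and integrate: 2(√h − √h₀) = −(0.0128/A) t.
√h = √5.30 − 0.0128·1290/(2·4.45) = 2.3022 − 1.8553 = 0.44689.
h = 0.44689² = 0.19971 m.

0.200 m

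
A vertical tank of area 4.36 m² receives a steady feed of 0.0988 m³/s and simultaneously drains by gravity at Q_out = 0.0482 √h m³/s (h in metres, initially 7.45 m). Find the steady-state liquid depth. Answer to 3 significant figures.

A dh/dt = Q_in − 0.0482 √h. Steady state requires inflow = outflow:
Q_in = 0.0482 √h_ss ⇒ √h_ss = 0.0988/0.0482 = 2.0498.
h_ss = 2.0498² = 4.2016 m. (Since h₀ = 7.45 m > h_ss, the level will fall toward this value.)

4.20 m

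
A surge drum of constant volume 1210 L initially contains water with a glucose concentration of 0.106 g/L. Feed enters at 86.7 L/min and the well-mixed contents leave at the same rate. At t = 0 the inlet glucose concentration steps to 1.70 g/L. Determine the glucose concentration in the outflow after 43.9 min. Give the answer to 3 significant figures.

1.63 g/L

Mass balance on the solute (V constant): V dC/dt = Q(C_in − C).
So dC/dt = (C_in − C)/τ with τ = V/Q = 1210/86.7 = 13.956 min.
Solution: C(t) = C_in + (C₀ − C_in) e^(−t/τ).
C(43.9) = 1.70 + (0.106 − 1.70)·e^(−43.9/13.956) = 1.70 + (-1.5940)·0.043043 = 1.6314 g/L.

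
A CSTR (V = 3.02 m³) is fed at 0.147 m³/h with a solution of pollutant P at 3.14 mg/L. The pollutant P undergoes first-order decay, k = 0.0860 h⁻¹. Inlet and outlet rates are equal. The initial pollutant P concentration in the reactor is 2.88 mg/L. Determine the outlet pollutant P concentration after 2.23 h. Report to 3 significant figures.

Species balance: V dC/dt = Q C_in − Q C − k V C.
This is linear with rate a = Q/V + k = 0.13468 h⁻¹.
C_ss = Q C_in/(Q + kV) = 1.1349 mg/L; C(t) = C_ss + (C₀ − C_ss) e^(−a t).
C(2.23) = 1.1349 + (1.7451)·e^(−0.13468·2.23) = 1.1349 + (1.7451)·0.74058 = 2.4273 mg/L.

2.43 mg/L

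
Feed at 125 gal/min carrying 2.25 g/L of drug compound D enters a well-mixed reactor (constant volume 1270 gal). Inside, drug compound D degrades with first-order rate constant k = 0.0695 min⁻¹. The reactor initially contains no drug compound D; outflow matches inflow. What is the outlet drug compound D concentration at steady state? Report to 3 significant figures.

1.32 g/L

V dC/dt = Q(C_in − C) − k V C.
Steady state (dC/dt = 0): C_ss = Q C_in/(Q + kV) = C_in/(1 + kV/Q).
C_ss = 125·2.25/(125 + 0.0695·1270) = 281.25/213.27 = 1.3188 g/L.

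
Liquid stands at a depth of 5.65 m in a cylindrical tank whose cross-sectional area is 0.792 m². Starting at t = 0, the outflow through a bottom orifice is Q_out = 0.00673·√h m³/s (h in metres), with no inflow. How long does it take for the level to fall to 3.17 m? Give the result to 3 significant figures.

140 s

With no inflow, A dh/dt = −0.00673 √h.
Separate and integrate: 2(√h − √h₀) = −(0.00673/A) t.
t = 2A(√h₀ − √h)/0.00673 = 2·0.792·(√5.65 − √3.17)/0.00673
  = 1.5840 × (2.3770 − 1.7804) / 0.00673 = 140.40 s.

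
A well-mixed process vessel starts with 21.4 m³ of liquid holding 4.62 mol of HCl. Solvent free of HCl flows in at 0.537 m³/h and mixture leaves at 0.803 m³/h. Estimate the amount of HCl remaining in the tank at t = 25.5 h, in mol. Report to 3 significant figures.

1.46 mol

Total volume: dV/dt = Q_in − Q_out = -0.26600 m³/h, so V(t) = 21.4 − 0.26600 t and V(25.5) = 14.617 m³.
Solute balance: dm/dt = 0 − Q_out C = −Q_out m/V(t).
Separate: dm/m = −Q_out dt/V(t) ⇒ ln(m/m₀) = −(Q_out/(Q_in−Q_out)) ln(V/V₀).
m = m₀ (V₀/V)^(Q_out/(Q_in−Q_out)) = 4.62 × (21.4/14.617)^(-3.0188) = 1.4617 mol.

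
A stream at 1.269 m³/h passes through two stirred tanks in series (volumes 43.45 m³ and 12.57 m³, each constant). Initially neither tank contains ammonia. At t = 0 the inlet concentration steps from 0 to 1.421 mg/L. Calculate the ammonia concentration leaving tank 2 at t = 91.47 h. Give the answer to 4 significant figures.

1.283 mg/L

Each tank obeys Vᵢ dCᵢ/dt = Q(Cᵢ₋₁ − Cᵢ), so τᵢ = Vᵢ/Q.
τ₁ = 43.45/1.269 = 34.2396 h; τ₂ = 12.57/1.269 = 9.90544 h.
Solving the cascade with C₁(0)=C₂(0)=0 gives C₂(t) = C_in[1 − (τ₁ e^(−t/τ₁) − τ₂ e^(−t/τ₂))/(τ₁ − τ₂)].
At t = 91.47: e^(−t/τ₁) = 0.0691504, e^(−t/τ₂) = 9.76303e-05.
C₂ = 1.421·[1 − (34.2396·0.0691504 − 9.90544·9.76303e-05)/(24.3341)] = 1.421·0.902741 = 1.28279 mg/L.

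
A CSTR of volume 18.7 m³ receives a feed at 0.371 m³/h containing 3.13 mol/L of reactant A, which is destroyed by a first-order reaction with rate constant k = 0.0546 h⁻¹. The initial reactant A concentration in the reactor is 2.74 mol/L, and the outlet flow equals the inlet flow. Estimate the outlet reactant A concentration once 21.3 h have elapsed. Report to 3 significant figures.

1.22 mol/L

Accumulation = in − out − consumed: V dC/dt = Q C_in − Q C − k V C.
dC/dt = (Q/V) C_in − (Q/V + k) C; effective rate a = Q/V + k = 0.019840 + 0.0546 = 0.074440 h⁻¹.
C_ss = Q C_in/(Q + kV) = 0.83420 mol/L; C(t) = C_ss + (C₀ − C_ss) e^(−a t).
C(21.3) = 0.83420 + (1.9058)·e^(−0.074440·21.3) = 0.83420 + (1.9058)·0.20483 = 1.2246 mol/L.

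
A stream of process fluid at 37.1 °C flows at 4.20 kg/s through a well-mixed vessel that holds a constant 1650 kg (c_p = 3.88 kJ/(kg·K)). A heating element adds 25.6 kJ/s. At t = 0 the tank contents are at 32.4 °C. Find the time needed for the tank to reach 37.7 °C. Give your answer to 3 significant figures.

First-law balance (no shaft work): M c_p dT/dt = ṁ c_p (T_in − T) + 25.6.
τ = M/ṁ = 392.86 s; T_ss = T_in + Q̇/(ṁ c_p) = 38.671 °C.
T(t) = T_ss + (T₀ − T_ss) e^(−t/τ). Set T = 37.7:
e^(−t/τ) = (37.7 − 38.671)/(32.4 − 38.671) = 0.15483
t = −392.86 · ln(0.15483) = 732.84 s.

733 s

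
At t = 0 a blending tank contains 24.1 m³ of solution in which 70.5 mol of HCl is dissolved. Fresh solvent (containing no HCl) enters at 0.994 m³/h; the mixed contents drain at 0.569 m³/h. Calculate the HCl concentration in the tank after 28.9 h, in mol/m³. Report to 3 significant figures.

1.12 mol/m³

Let m(t) be the amount of HCl. Volume: V(t) = V₀ + (Q_in − Q_out) t = 24.1 + 0.42500 t; V(28.9) = 36.383 m³.
Species balance (pure solvent in): dm/dt = −Q_out · m/V(t).
dm/m = −Q_out dt/(V₀ + 0.42500 t); integrating gives ln(m/m₀) = −(Q_out/(Q_in−Q_out)) ln(V/V₀).
m = m₀ (V₀/V)^(Q_out/(Q_in−Q_out)) = 70.5 × (24.1/36.383)^(1.3388) = 40.617 mol.
C = m/V = 40.617/36.383 = 1.1164 mol/m³.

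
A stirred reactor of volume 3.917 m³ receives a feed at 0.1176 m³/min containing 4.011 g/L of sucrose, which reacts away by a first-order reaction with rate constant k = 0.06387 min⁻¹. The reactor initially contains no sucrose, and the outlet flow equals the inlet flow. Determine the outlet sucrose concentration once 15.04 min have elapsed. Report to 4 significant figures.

0.9701 g/L

Accumulation = in − out − consumed: V dC/dt = Q C_in − Q C − k V C.
This is linear with rate a = Q/V + k = 0.0938930 min⁻¹.
C_ss = Q C_in/(Q + kV) = 1.28255 g/L; C(t) = C_ss + (C₀ − C_ss) e^(−a t).
C(15.04) = 1.28255 + (-1.28255)·e^(−0.0938930·15.04) = 1.28255 + (-1.28255)·0.243619 = 0.970094 g/L.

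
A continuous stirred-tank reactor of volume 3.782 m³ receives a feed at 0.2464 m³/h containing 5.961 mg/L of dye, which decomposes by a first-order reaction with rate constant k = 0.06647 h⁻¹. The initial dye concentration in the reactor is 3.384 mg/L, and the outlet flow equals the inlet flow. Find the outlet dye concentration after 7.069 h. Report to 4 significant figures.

Accumulation = in − out − consumed: V dC/dt = Q C_in − Q C − k V C.
dC/dt = (Q/V) C_in − (Q/V + k) C; effective rate a = Q/V + k = 0.0651507 + 0.06647 = 0.131621 h⁻¹.
C_ss = Q C_in/(Q + kV) = 2.95063 mg/L; C(t) = C_ss + (C₀ − C_ss) e^(−a t).
C(7.069) = 2.95063 + (0.433375)·e^(−0.131621·7.069) = 2.95063 + (0.433375)·0.394385 = 3.12154 mg/L.

3.122 mg/L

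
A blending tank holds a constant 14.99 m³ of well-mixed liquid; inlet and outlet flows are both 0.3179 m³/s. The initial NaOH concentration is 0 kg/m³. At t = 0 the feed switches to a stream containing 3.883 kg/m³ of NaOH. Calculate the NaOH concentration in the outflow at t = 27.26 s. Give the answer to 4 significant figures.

1.705 kg/m³

Transient balance on the dissolved component: V dC/dt = Q(C_in − C).
Rewrite as dC/dt + C/τ = C_in/τ, τ = V/Q = 47.1532 s.
C approaches C_in exponentially: C(t) = C_in + (C₀ − C_in) e^(−t/τ).
C(27.26) = 3.883 + (0 − 3.883)·e^(−27.26/47.1532) = 3.883 + (-3.88300)·0.560954 = 1.70481 kg/m³.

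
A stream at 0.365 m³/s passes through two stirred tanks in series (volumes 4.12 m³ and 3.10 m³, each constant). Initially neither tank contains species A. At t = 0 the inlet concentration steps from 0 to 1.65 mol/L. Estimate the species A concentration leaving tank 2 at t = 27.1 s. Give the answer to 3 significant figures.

1.25 mol/L

Time constants: τᵢ = Vᵢ/Q for each well-mixed tank.
τ₁ = 4.12/0.365 = 11.288 s; τ₂ = 3.10/0.365 = 8.4932 s.
Tank 1: C₁ = C_in(1 − e^(−t/τ₁)). Tank 2 (τ₁ ≠ τ₂): C₂ = C_in[1 − (τ₁ e^(−t/τ₁) − τ₂ e^(−t/τ₂))/(τ₁ − τ₂)].
At t = 27.1: e^(−t/τ₁) = 0.090641, e^(−t/τ₂) = 0.041139.
C₂ = 1.65·[1 − (11.288·0.090641 − 8.4932·0.041139)/(2.7945)] = 1.65·0.75891 = 1.2522 mol/L.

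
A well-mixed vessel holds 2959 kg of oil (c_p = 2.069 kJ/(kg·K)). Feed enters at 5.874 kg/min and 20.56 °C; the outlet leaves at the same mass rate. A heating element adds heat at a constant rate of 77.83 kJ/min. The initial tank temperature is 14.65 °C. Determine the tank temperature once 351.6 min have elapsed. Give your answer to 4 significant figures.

Energy balance: M c_p dT/dt = ṁ c_p (T_in − T) + 77.83.
Rearrange: dT/dt = (T_ss − T)/τ with τ = M/ṁ = 503.745 min and T_ss = T_in + Q̇/(ṁ c_p) = 26.9640 °C.
T approaches T_ss exponentially: T(t) = T_ss + (T₀ − T_ss) e^(−t/τ).
T(351.6) = 26.9640 + (-12.3140)·e^(−351.6/503.745) = 26.9640 + (-12.3140)·0.497594 = 20.8366 °C.

20.84 °C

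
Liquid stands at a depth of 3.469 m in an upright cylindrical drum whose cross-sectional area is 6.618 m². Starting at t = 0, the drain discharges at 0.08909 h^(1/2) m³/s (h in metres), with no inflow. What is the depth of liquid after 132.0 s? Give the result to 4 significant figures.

0.9488 m

A dh/dt = −Q_out = −0.08909 √h.
Separate and integrate: 2(√h − √h₀) = −(0.08909/A) t.
√h = √3.469 − 0.08909·132.0/(2·6.618) = 1.86253 − 0.888477 = 0.974048.
h = 0.974048² = 0.948770 m.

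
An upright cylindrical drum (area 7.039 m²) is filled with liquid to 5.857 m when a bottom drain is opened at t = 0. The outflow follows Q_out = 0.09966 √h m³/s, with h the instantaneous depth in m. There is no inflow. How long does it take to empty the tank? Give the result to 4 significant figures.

Mass balance (ρ constant): A dh/dt = −0.09966 √h.
This is separable: 2 d(√h)/dt = −0.09966/A, so √h = √h₀ − (0.09966/(2A)) t.
Tank is empty when √h = 0: t_empty = 2A√h₀/0.09966.
t_empty = 2·7.039·√5.857/0.09966 = 14.0780·2.42012/0.09966 = 341.867 s.

341.9 s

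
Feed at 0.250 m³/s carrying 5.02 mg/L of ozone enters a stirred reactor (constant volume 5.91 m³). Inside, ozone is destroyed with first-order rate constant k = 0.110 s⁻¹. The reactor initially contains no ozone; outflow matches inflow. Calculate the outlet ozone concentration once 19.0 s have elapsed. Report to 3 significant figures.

1.32 mg/L

Accumulation = in − out − consumed: V dC/dt = Q C_in − Q C − k V C.
This is linear with rate a = Q/V + k = 0.15230 s⁻¹.
C_ss = Q C_in/(Q + kV) = 1.3943 mg/L; C(t) = C_ss + (C₀ − C_ss) e^(−a t).
C(19.0) = 1.3943 + (-1.3943)·e^(−0.15230·19.0) = 1.3943 + (-1.3943)·0.055370 = 1.3171 mg/L.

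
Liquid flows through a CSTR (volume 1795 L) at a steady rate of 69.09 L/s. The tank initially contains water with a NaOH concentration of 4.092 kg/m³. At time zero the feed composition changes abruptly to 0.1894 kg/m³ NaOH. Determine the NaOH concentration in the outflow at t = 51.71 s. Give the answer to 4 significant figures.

Accumulation = in − out for the solute gives V dC/dt = Q(C_in − C).
Rewrite as dC/dt + C/τ = C_in/τ, τ = V/Q = 25.9806 s.
Integrating: C(t) = C_in + (C₀ − C_in) e^(−t/τ).
C(51.71) = 0.1894 + (4.092 − 0.1894)·e^(−51.71/25.9806) = 0.1894 + (3.90260)·0.136650 = 0.722691 kg/m³.

0.7227 kg/m³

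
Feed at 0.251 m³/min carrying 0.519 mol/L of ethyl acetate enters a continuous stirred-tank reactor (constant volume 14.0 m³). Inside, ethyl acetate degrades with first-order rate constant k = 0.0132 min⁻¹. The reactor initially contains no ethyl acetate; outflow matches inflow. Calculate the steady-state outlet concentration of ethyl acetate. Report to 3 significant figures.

Accumulation = in − out − consumed: V dC/dt = Q C_in − Q C − k V C.
At steady state: 0 = Q C_in − (Q + kV) C_ss, so C_ss = Q C_in/(Q + kV).
C_ss = 0.251·0.519/(0.251 + 0.0132·14.0) = 0.13027/0.43580 = 0.29892 mol/L.

0.299 mol/L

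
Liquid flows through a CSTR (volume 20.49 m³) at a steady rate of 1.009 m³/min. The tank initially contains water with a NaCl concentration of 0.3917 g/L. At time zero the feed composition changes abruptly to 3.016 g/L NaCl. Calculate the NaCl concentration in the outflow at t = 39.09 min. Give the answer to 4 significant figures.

Species balance on the tank: V dC/dt = Q(C_in − C).
Rewrite as dC/dt + C/τ = C_in/τ, τ = V/Q = 20.3072 min.
C approaches C_in exponentially: C(t) = C_in + (C₀ − C_in) e^(−t/τ).
C(39.09) = 3.016 + (0.3917 − 3.016)·e^(−39.09/20.3072) = 3.016 + (-2.62430)·0.145886 = 2.63315 g/L.

2.633 g/L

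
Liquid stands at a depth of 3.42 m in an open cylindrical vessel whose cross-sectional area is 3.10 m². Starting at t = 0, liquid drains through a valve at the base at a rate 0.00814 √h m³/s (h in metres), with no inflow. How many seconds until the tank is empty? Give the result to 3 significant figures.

A dh/dt = −Q_out = −0.00814 √h.
Separate and integrate: 2(√h − √h₀) = −(0.00814/A) t.
Set h = 0: 2√h₀ = (0.00814/A) t_empty ⇒ t_empty = 2A√h₀/0.00814.
t_empty = 2·3.10·√3.42/0.00814 = 6.2000·1.8493/0.00814 = 1408.6 s.

1410 s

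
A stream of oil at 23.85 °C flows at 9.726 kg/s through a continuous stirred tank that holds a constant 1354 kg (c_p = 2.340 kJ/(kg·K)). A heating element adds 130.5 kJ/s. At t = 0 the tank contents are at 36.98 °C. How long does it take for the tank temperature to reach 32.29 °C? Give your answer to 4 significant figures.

M c_p dT/dt = ṁ c_p (T_in − T) + Q̇.
τ = M/ṁ = 139.214 s; T_ss = T_in + Q̇/(ṁ c_p) = 29.5840 °C.
T(t) = T_ss + (T₀ − T_ss) e^(−t/τ). Set T = 32.29:
e^(−t/τ) = (32.29 − 29.5840)/(36.98 − 29.5840) = 0.365870
t = −139.214 · ln(0.365870) = 139.977 s.

140.0 s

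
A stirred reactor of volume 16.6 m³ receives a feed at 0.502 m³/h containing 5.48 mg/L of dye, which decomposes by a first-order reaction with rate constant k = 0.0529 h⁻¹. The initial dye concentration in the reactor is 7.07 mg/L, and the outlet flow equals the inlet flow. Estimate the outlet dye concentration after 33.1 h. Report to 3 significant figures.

V dC/dt = Q(C_in − C) − k V C.
dC/dt = (Q/V) C_in − (Q/V + k) C; effective rate a = Q/V + k = 0.030241 + 0.0529 = 0.083141 h⁻¹.
C_ss = Q C_in/(Q + kV) = 1.9932 mg/L; C(t) = C_ss + (C₀ − C_ss) e^(−a t).
C(33.1) = 1.9932 + (5.0768)·e^(−0.083141·33.1) = 1.9932 + (5.0768)·0.063802 = 2.3172 mg/L.

2.32 mg/L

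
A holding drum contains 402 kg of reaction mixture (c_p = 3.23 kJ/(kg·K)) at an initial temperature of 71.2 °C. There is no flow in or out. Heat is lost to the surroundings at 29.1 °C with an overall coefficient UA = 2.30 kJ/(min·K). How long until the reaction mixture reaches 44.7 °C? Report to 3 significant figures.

560 min

Lumped-capacitance energy balance: M c_p dT/dt = UA(T_amb − T).
τ = M c_p/UA = 564.55 min; T_ss = T_amb = 29.100 °C.
T(t) = T_ss + (T₀ − T_ss)e^(−t/τ); set T = 44.7:
t = −τ ln[(T − T_ss)/(T₀ − T_ss)] = −564.55 · ln(0.37055) = 560.47 min.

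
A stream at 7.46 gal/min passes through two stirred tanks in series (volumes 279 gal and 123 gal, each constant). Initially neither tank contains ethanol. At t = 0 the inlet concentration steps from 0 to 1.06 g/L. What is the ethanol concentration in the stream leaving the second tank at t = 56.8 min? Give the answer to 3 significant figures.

Species balance on tank i: dCᵢ/dt = (Cᵢ₋₁ − Cᵢ)/τᵢ with τᵢ = Vᵢ/Q.
τ₁ = 279/7.46 = 37.399 min; τ₂ = 123/7.46 = 16.488 min.
Tank 1: C₁ = C_in(1 − e^(−t/τ₁)). Tank 2 (τ₁ ≠ τ₂): C₂ = C_in[1 − (τ₁ e^(−t/τ₁) − τ₂ e^(−t/τ₂))/(τ₁ − τ₂)].
At t = 56.8: e^(−t/τ₁) = 0.21899, e^(−t/τ₂) = 0.031907.
C₂ = 1.06·[1 − (37.399·0.21899 − 16.488·0.031907)/(20.912)] = 1.06·0.63351 = 0.67152 g/L.

0.672 g/L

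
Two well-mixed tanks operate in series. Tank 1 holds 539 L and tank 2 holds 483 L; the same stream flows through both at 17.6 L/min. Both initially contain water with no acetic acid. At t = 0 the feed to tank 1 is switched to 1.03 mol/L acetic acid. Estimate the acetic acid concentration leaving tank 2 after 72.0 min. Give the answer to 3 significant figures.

0.730 mol/L

Each tank obeys Vᵢ dCᵢ/dt = Q(Cᵢ₋₁ − Cᵢ), so τᵢ = Vᵢ/Q.
τ₁ = 539/17.6 = 30.625 min; τ₂ = 483/17.6 = 27.443 min.
Solving the cascade with C₁(0)=C₂(0)=0 gives C₂(t) = C_in[1 − (τ₁ e^(−t/τ₁) − τ₂ e^(−t/τ₂))/(τ₁ − τ₂)].
At t = 72.0: e^(−t/τ₁) = 0.095272, e^(−t/τ₂) = 0.072541.
C₂ = 1.03·[1 − (30.625·0.095272 − 27.443·0.072541)/(3.1818)] = 1.03·0.70867 = 0.72993 mol/L.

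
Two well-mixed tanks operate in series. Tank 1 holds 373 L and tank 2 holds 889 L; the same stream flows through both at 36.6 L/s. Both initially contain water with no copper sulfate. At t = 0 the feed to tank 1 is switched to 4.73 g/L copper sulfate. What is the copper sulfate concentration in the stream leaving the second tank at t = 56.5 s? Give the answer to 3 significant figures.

Each tank obeys Vᵢ dCᵢ/dt = Q(Cᵢ₋₁ − Cᵢ), so τᵢ = Vᵢ/Q.
τ₁ = 373/36.6 = 10.191 s; τ₂ = 889/36.6 = 24.290 s.
Tank 1: C₁ = C_in(1 − e^(−t/τ₁)). Tank 2 (τ₁ ≠ τ₂): C₂ = C_in[1 − (τ₁ e^(−t/τ₁) − τ₂ e^(−t/τ₂))/(τ₁ − τ₂)].
At t = 56.5: e^(−t/τ₁) = 0.0039110, e^(−t/τ₂) = 0.097676.
C₂ = 4.73·[1 − (10.191·0.0039110 − 24.290·0.097676)/(-14.098)] = 4.73·0.83454 = 3.9474 g/L.

3.95 g/L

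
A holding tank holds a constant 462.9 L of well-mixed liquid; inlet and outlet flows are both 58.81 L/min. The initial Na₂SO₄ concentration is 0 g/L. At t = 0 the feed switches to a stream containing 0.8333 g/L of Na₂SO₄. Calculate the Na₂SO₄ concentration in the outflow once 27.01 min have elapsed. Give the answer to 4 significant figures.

Species balance on the tank: V dC/dt = Q(C_in − C).
Rewrite as dC/dt + C/τ = C_in/τ, τ = V/Q = 7.87111 min.
Solution: C(t) = C_in + (C₀ − C_in) e^(−t/τ).
C(27.01) = 0.8333 + (0 − 0.8333)·e^(−27.01/7.87111) = 0.8333 + (-0.833300)·0.0323372 = 0.806353 g/L.

0.8064 g/L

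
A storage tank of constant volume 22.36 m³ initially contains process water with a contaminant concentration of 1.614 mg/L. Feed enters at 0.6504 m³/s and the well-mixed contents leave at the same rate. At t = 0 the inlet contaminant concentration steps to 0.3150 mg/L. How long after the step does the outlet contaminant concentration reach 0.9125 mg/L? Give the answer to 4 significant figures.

Species balance: V dC/dt = Q(C_in − C) ⇒ τ = V/Q = 34.3788 s.
C(t) = C_in + (C₀ − C_in) e^(−t/τ). Set C = 0.9125 and solve for t:
e^(−t/τ) = (C − C_in)/(C₀ − C_in) = (0.9125 − 0.3150)/(1.614 − 0.3150) = 0.459969
t = −τ ln(…) = 34.3788 × 0.776596 = 26.6985 s.

26.70 s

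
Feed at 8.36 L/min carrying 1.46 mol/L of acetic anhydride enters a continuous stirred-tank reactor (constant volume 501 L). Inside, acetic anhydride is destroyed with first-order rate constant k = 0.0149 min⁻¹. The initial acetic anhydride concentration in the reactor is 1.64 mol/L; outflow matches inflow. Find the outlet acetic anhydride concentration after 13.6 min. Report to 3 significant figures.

1.34 mol/L

Accumulation = in − out − consumed: V dC/dt = Q C_in − Q C − k V C.
This is linear with rate a = Q/V + k = 0.031587 min⁻¹.
C_ss = Q C_in/(Q + kV) = 0.77129 mol/L; C(t) = C_ss + (C₀ − C_ss) e^(−a t).
C(13.6) = 0.77129 + (0.86871)·e^(−0.031587·13.6) = 0.77129 + (0.86871)·0.65078 = 1.3366 mol/L.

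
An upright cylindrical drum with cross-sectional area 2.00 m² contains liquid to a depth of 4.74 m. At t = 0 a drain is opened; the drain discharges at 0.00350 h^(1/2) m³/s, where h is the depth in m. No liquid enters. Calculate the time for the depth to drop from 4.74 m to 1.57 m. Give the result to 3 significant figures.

A dh/dt = −Q_out = −0.00350 √h.
∫ h^(−1/2) dh = −(0.00350/A) ∫ dt, giving 2√h = 2√h₀ − (0.00350/A) t.
t = 2A(√h₀ − √h)/0.00350 = 2·2.00·(√4.74 − √1.57)/0.00350
  = 4.0000 × (2.1772 − 1.2530) / 0.00350 = 1056.2 s.

1060 s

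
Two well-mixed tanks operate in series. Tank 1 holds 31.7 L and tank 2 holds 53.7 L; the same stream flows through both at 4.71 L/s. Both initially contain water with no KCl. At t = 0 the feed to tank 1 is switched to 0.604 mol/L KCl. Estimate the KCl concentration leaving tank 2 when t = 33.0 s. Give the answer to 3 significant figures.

0.529 mol/L

Species balance on tank i: dCᵢ/dt = (Cᵢ₋₁ − Cᵢ)/τᵢ with τᵢ = Vᵢ/Q.
τ₁ = 31.7/4.71 = 6.7304 s; τ₂ = 53.7/4.71 = 11.401 s.
Solving the cascade with C₁(0)=C₂(0)=0 gives C₂(t) = C_in[1 − (τ₁ e^(−t/τ₁) − τ₂ e^(−t/τ₂))/(τ₁ − τ₂)].
At t = 33.0: e^(−t/τ₁) = 0.0074231, e^(−t/τ₂) = 0.055331.
C₂ = 0.604·[1 − (6.7304·0.0074231 − 11.401·0.055331)/(-4.6709)] = 0.604·0.87564 = 0.52888 mol/L.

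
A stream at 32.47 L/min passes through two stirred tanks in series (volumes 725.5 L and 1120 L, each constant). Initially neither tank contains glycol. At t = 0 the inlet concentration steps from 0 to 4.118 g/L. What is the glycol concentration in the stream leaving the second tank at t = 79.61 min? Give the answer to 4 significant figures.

3.170 g/L

Species balance on tank i: dCᵢ/dt = (Cᵢ₋₁ − Cᵢ)/τᵢ with τᵢ = Vᵢ/Q.
τ₁ = 725.5/32.47 = 22.3437 min; τ₂ = 1120/32.47 = 34.4934 min.
Solving the cascade with C₁(0)=C₂(0)=0 gives C₂(t) = C_in[1 − (τ₁ e^(−t/τ₁) − τ₂ e^(−t/τ₂))/(τ₁ − τ₂)].
At t = 79.61: e^(−t/τ₁) = 0.0283544, e^(−t/τ₂) = 0.0994620.
C₂ = 4.118·[1 − (22.3437·0.0283544 − 34.4934·0.0994620)/(-12.1497)] = 4.118·0.769768 = 3.16991 g/L.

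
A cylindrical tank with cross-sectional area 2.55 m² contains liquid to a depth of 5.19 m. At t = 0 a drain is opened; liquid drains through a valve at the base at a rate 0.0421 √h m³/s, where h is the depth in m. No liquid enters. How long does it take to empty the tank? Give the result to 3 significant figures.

With no inflow, A dh/dt = −0.0421 √h.
∫ h^(−1/2) dh = −(0.0421/A) ∫ dt, giving 2√h = 2√h₀ − (0.0421/A) t.
Tank is empty when √h = 0: t_empty = 2A√h₀/0.0421.
t_empty = 2·2.55·√5.19/0.0421 = 5.1000·2.2782/0.0421 = 275.98 s.

276 s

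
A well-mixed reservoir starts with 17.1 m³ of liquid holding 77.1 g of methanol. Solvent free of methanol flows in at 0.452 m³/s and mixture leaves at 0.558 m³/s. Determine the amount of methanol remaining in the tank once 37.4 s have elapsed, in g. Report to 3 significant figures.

19.2 g

Let m(t) be the amount of methanol. Volume: V(t) = V₀ + (Q_in − Q_out) t = 17.1 − 0.10600 t; V(37.4) = 13.136 m³.
Solute balance: dm/dt = 0 − Q_out C = −Q_out m/V(t).
Separate: dm/m = −Q_out dt/V(t) ⇒ ln(m/m₀) = −(Q_out/(Q_in−Q_out)) ln(V/V₀).
m = m₀ (V₀/V)^(Q_out/(Q_in−Q_out)) = 77.1 × (17.1/13.136)^(-5.2642) = 19.234 g.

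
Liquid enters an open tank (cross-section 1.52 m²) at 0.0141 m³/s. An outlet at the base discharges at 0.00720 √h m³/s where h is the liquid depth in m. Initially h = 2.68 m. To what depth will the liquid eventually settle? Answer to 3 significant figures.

Mass balance (ρ constant): A dh/dt = Q_in − 0.00720 √h. At steady state dh/dt = 0:
Q_in = 0.00720 √h_ss ⇒ √h_ss = 0.0141/0.00720 = 1.9583.
h_ss = 1.9583² = 3.8351 m. (Since h₀ = 2.68 m < h_ss, the level will rise toward this value.)

3.84 m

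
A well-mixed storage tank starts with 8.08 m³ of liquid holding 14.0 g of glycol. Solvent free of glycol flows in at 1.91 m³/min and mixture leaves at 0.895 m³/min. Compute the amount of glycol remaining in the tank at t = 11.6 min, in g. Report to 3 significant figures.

6.34 g

Let m(t) be the amount of glycol. Volume: V(t) = V₀ + (Q_in − Q_out) t = 8.08 + 1.0150 t; V(11.6) = 19.854 m³.
Solute balance: dm/dt = 0 − Q_out C = −Q_out m/V(t).
Separate: dm/m = −Q_out dt/V(t) ⇒ ln(m/m₀) = −(Q_out/(Q_in−Q_out)) ln(V/V₀).
m = m₀ (V₀/V)^(Q_out/(Q_in−Q_out)) = 14.0 × (8.08/19.854)^(0.88177) = 6.3365 g.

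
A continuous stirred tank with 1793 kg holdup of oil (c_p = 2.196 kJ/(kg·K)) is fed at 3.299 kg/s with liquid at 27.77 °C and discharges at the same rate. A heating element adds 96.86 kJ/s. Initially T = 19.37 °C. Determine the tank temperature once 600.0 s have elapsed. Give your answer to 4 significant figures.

33.92 °C

M c_p dT/dt = ṁ c_p (T_in − T) + Q̇.
Rearrange: dT/dt = (T_ss − T)/τ with τ = M/ṁ = 543.498 s and T_ss = T_in + Q̇/(ṁ c_p) = 41.1400 °C.
Integrating: T(t) = T_ss + (T₀ − T_ss) e^(−t/τ).
T(600.0) = 41.1400 + (-21.7700)·e^(−600.0/543.498) = 41.1400 + (-21.7700)·0.331556 = 33.9220 °C.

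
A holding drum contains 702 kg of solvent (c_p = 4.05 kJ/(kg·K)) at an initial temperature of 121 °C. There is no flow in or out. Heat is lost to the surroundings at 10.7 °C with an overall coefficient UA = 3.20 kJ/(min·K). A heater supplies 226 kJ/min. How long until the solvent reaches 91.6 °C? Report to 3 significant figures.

1200 min

Lumped-capacitance energy balance: M c_p dT/dt = UA(T_amb − T) + Q̇.
τ = M c_p/UA = 888.47 min; T_ss = T_amb + Q̇/UA = 10.7 + 226/3.20 = 81.325 °C.
T(t) = T_ss + (T₀ − T_ss)e^(−t/τ); set T = 91.6:
t = −τ ln[(T − T_ss)/(T₀ − T_ss)] = −888.47 · ln(0.25898) = 1200.3 min.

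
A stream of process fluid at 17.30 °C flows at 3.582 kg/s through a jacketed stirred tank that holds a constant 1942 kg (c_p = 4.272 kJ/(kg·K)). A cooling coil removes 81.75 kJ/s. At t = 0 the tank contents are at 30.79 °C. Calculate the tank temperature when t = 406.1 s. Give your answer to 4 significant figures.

M c_p dT/dt = ṁ c_p (T_in − T) − Q̇.
Rearrange: dT/dt = (T_ss − T)/τ with τ = M/ṁ = 542.155 s and T_ss = T_in − Q̇/(ṁ c_p) = 11.9577 °C.
T approaches T_ss exponentially: T(t) = T_ss + (T₀ − T_ss) e^(−t/τ).
T(406.1) = 11.9577 + (18.8323)·e^(−406.1/542.155) = 11.9577 + (18.8323)·0.472817 = 20.8619 °C.

20.86 °C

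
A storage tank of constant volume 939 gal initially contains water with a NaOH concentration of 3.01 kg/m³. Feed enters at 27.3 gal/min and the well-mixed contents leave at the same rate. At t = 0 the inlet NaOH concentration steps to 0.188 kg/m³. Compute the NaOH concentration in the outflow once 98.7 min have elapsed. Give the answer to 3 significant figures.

Unsteady species balance (constant V, well mixed): V dC/dt = Q(C_in − C).
So dC/dt = (C_in − C)/τ with τ = V/Q = 939/27.3 = 34.396 min.
Integrating: C(t) = C_in + (C₀ − C_in) e^(−t/τ).
C(98.7) = 0.188 + (3.01 − 0.188)·e^(−98.7/34.396) = 0.188 + (2.8220)·0.056724 = 0.34808 kg/m³.

0.348 kg/m³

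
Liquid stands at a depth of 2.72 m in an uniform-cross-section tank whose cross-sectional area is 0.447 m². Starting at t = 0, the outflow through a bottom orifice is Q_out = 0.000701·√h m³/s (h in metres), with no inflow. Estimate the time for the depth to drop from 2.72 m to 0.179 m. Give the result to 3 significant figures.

With no inflow, A dh/dt = −0.000701 √h.
∫ h^(−1/2) dh = −(0.000701/A) ∫ dt, giving 2√h = 2√h₀ − (0.000701/A) t.
t = 2A(√h₀ − √h)/0.000701 = 2·0.447·(√2.72 − √0.179)/0.000701
  = 0.89400 × (1.6492 − 0.42308) / 0.000701 = 1563.7 s.

1560 s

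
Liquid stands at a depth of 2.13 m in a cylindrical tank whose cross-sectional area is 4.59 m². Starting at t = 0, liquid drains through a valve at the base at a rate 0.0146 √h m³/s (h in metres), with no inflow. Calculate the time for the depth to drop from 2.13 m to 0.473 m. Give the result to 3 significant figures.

A dh/dt = −Q_out = −0.0146 √h.
This is separable: 2 d(√h)/dt = −0.0146/A, so √h = √h₀ − (0.0146/(2A)) t.
t = 2A(√h₀ − √h)/0.0146 = 2·4.59·(√2.13 − √0.473)/0.0146
  = 9.1800 × (1.4595 − 0.68775) / 0.0146 = 485.22 s.

485 s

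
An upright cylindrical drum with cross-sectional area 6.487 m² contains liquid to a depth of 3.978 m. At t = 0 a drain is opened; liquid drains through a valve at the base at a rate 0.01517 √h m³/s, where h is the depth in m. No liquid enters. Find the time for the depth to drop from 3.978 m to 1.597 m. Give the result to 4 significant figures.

Mass balance (ρ constant): A dh/dt = −0.01517 √h.
∫ h^(−1/2) dh = −(0.01517/A) ∫ dt, giving 2√h = 2√h₀ − (0.01517/A) t.
t = 2A(√h₀ − √h)/0.01517 = 2·6.487·(√3.978 − √1.597)/0.01517
  = 12.9740 × (1.99449 − 1.26372) / 0.01517 = 624.982 s.

625.0 s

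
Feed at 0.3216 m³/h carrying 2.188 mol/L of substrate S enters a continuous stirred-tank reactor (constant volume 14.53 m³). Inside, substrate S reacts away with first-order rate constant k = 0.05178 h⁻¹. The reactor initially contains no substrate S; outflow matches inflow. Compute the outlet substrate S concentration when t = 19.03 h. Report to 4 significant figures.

V dC/dt = Q(C_in − C) − k V C.
This is linear with rate a = Q/V + k = 0.0739135 h⁻¹.
C_ss = Q C_in/(Q + kV) = 0.655200 mol/L; C(t) = C_ss + (C₀ − C_ss) e^(−a t).
C(19.03) = 0.655200 + (-0.655200)·e^(−0.0739135·19.03) = 0.655200 + (-0.655200)·0.244981 = 0.494688 mol/L.

0.4947 mol/L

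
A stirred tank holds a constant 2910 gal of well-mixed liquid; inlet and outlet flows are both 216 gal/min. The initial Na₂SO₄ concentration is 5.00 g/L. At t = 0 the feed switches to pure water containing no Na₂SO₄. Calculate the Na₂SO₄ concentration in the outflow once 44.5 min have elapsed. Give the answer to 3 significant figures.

Transient balance on the dissolved component: V dC/dt = Q(C_in − C).
Time constant τ = V/Q = 2910/216 = 13.472 min.
Integrating: C(t) = C_in + (C₀ − C_in) e^(−t/τ).
C(44.5) = 0 + (5.00 − 0)·e^(−44.5/13.472) = 0 + (5.0000)·0.036769 = 0.18385 g/L.

0.184 g/L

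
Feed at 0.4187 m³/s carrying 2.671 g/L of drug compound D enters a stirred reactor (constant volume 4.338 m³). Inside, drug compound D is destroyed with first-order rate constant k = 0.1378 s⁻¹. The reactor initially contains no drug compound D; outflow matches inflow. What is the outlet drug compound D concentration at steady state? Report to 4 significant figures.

Accumulation = in − out − consumed: V dC/dt = Q C_in − Q C − k V C.
Steady state (dC/dt = 0): C_ss = Q C_in/(Q + kV) = C_in/(1 + kV/Q).
C_ss = 0.4187·2.671/(0.4187 + 0.1378·4.338) = 1.11835/1.01648 = 1.10022 g/L.

1.100 g/L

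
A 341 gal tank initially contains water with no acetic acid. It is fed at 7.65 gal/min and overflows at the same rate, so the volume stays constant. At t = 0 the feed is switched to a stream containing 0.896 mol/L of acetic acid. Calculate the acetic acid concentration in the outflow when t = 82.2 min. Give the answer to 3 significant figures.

Unsteady species balance (constant V, well mixed): V dC/dt = Q(C_in − C).
So dC/dt = (C_in − C)/τ with τ = V/Q = 341/7.65 = 44.575 min.
Solution: C(t) = C_in + (C₀ − C_in) e^(−t/τ).
C(82.2) = 0.896 + (0 − 0.896)·e^(−82.2/44.575) = 0.896 + (-0.89600)·0.15817 = 0.75428 mol/L.

0.754 mol/L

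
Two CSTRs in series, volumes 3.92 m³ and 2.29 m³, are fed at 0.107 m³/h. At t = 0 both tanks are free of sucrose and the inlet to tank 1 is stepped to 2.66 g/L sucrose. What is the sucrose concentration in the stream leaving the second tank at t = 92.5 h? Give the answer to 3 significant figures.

Each tank obeys Vᵢ dCᵢ/dt = Q(Cᵢ₋₁ − Cᵢ), so τᵢ = Vᵢ/Q.
τ₁ = 3.92/0.107 = 36.636 h; τ₂ = 2.29/0.107 = 21.402 h.
Solving the cascade with C₁(0)=C₂(0)=0 gives C₂(t) = C_in[1 − (τ₁ e^(−t/τ₁) − τ₂ e^(−t/τ₂))/(τ₁ − τ₂)].
At t = 92.5: e^(−t/τ₁) = 0.080069, e^(−t/τ₂) = 0.013273.
C₂ = 2.66·[1 − (36.636·0.080069 − 21.402·0.013273)/(15.234)] = 2.66·0.82609 = 2.1974 g/L.

2.20 g/L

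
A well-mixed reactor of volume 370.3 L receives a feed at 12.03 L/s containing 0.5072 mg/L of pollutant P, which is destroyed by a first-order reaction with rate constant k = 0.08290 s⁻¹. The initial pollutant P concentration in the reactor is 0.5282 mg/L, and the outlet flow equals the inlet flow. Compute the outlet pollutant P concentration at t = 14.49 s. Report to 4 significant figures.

Species balance: V dC/dt = Q C_in − Q C − k V C.
This is linear with rate a = Q/V + k = 0.115387 s⁻¹.
C_ss = Q C_in/(Q + kV) = 0.142802 mg/L; C(t) = C_ss + (C₀ − C_ss) e^(−a t).
C(14.49) = 0.142802 + (0.385398)·e^(−0.115387·14.49) = 0.142802 + (0.385398)·0.187878 = 0.215210 mg/L.

0.2152 mg/L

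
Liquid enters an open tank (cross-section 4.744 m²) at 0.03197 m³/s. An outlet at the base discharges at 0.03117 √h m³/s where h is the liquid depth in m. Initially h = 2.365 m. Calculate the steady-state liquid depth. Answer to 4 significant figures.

1.052 m

Level balance: A dh/dt = 0.03197 − 0.03117 √h. Setting dh/dt = 0:
Q_in = 0.03117 √h_ss ⇒ √h_ss = 0.03197/0.03117 = 1.02567.
h_ss = 1.02567² = 1.05199 m. (Since h₀ = 2.365 m > h_ss, the level will fall toward this value.)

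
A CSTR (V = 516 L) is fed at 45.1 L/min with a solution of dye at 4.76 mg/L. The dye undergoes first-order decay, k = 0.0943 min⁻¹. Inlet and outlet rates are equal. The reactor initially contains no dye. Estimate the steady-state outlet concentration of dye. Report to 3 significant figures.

Species balance: V dC/dt = Q C_in − Q C − k V C.
At steady state: 0 = Q C_in − (Q + kV) C_ss, so C_ss = Q C_in/(Q + kV).
C_ss = 45.1·4.76/(45.1 + 0.0943·516) = 214.68/93.759 = 2.2897 mg/L.

2.29 mg/L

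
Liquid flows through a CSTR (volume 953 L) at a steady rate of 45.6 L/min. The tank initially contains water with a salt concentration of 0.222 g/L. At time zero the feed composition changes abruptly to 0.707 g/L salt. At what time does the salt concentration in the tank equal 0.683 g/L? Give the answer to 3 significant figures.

Species balance: V dC/dt = Q(C_in − C) ⇒ τ = V/Q = 20.899 min.
C(t) = C_in + (C₀ − C_in) e^(−t/τ). Set C = 0.683 and solve for t:
e^(−t/τ) = (C − C_in)/(C₀ − C_in) = (0.683 − 0.707)/(0.222 − 0.707) = 0.049485
t = −τ ln(…) = 20.899 × 3.0061 = 62.825 min.

62.8 min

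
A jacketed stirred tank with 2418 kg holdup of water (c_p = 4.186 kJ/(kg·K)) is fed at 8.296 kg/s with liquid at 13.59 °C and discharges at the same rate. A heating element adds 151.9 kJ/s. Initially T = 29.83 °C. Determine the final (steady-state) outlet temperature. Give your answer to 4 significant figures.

17.96 °C

First-law balance (no shaft work): M c_p dT/dt = ṁ c_p (T_in − T) + 151.9.
At steady state dT/dt = 0 ⇒ T_ss = T_in + Q̇/(ṁ c_p) = 13.59 + 151.9/(8.296·4.186) = 17.9641 °C.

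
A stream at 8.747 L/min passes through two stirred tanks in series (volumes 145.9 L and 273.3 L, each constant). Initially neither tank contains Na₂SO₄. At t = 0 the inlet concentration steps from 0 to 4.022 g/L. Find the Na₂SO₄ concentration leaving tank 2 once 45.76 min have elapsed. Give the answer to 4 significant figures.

Each tank obeys Vᵢ dCᵢ/dt = Q(Cᵢ₋₁ − Cᵢ), so τᵢ = Vᵢ/Q.
τ₁ = 145.9/8.747 = 16.6800 min; τ₂ = 273.3/8.747 = 31.2450 min.
Tank 1: C₁ = C_in(1 − e^(−t/τ₁)). Tank 2 (τ₁ ≠ τ₂): C₂ = C_in[1 − (τ₁ e^(−t/τ₁) − τ₂ e^(−t/τ₂))/(τ₁ − τ₂)].
At t = 45.76: e^(−t/τ₁) = 0.0643509, e^(−t/τ₂) = 0.231181.
C₂ = 4.022·[1 − (16.6800·0.0643509 − 31.2450·0.231181)/(-14.5650)] = 4.022·0.577763 = 2.32376 g/L.

2.324 g/L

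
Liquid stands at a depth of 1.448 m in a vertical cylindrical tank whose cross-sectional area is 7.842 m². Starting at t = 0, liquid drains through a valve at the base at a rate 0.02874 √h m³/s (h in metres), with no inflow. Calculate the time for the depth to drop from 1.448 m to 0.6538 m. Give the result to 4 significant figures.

A dh/dt = −Q_out = −0.02874 √h.
Separate and integrate: 2(√h − √h₀) = −(0.02874/A) t.
t = 2A(√h₀ − √h)/0.02874 = 2·7.842·(√1.448 − √0.6538)/0.02874
  = 15.6840 × (1.20333 − 0.808579) / 0.02874 = 215.423 s.

215.4 s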